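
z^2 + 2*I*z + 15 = (z - 3*I)*(z + 5*I)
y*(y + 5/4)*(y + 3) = y^3 + 17*y^2/4 + 15*y/4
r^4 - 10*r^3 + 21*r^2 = r^2*(r - 7)*(r - 3)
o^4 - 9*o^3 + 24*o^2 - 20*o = o*(o - 5)*(o - 2)^2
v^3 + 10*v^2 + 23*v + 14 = (v + 1)*(v + 2)*(v + 7)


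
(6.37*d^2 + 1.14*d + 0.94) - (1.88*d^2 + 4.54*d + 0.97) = 4.49*d^2 - 3.4*d - 0.03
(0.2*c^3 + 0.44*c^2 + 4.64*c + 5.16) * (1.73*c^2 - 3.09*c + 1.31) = 0.346*c^5 + 0.1432*c^4 + 6.9296*c^3 - 4.8344*c^2 - 9.866*c + 6.7596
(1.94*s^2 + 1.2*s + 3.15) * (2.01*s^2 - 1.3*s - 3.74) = 3.8994*s^4 - 0.11*s^3 - 2.4841*s^2 - 8.583*s - 11.781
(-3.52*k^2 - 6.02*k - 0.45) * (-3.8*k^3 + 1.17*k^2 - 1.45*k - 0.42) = 13.376*k^5 + 18.7576*k^4 - 0.229399999999999*k^3 + 9.6809*k^2 + 3.1809*k + 0.189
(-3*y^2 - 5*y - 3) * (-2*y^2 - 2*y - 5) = 6*y^4 + 16*y^3 + 31*y^2 + 31*y + 15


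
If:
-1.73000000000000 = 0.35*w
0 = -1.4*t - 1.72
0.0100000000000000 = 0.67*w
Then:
No Solution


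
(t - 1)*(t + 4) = t^2 + 3*t - 4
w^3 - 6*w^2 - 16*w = w*(w - 8)*(w + 2)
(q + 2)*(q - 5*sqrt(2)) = q^2 - 5*sqrt(2)*q + 2*q - 10*sqrt(2)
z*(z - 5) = z^2 - 5*z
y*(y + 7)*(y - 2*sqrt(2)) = y^3 - 2*sqrt(2)*y^2 + 7*y^2 - 14*sqrt(2)*y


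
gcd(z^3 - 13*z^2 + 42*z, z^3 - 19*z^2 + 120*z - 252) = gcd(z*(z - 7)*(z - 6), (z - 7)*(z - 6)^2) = z^2 - 13*z + 42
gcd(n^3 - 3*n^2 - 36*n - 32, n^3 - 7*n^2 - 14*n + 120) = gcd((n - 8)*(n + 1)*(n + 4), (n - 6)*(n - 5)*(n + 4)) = n + 4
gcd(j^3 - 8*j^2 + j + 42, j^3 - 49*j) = j - 7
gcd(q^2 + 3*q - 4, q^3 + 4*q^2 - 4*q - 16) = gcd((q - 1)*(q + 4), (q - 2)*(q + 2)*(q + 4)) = q + 4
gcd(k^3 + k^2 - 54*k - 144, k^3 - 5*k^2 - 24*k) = k^2 - 5*k - 24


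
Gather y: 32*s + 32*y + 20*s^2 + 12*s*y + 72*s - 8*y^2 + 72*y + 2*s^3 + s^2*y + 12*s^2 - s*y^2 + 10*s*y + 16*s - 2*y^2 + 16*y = 2*s^3 + 32*s^2 + 120*s + y^2*(-s - 10) + y*(s^2 + 22*s + 120)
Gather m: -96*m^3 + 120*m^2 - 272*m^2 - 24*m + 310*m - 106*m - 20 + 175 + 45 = -96*m^3 - 152*m^2 + 180*m + 200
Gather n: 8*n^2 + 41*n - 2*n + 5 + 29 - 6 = 8*n^2 + 39*n + 28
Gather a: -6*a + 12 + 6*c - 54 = -6*a + 6*c - 42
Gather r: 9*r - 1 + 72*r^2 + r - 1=72*r^2 + 10*r - 2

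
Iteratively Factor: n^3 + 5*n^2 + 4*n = (n + 4)*(n^2 + n) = (n + 1)*(n + 4)*(n)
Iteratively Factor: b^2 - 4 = (b + 2)*(b - 2)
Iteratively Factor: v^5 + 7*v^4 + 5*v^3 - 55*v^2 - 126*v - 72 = (v + 4)*(v^4 + 3*v^3 - 7*v^2 - 27*v - 18) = (v + 2)*(v + 4)*(v^3 + v^2 - 9*v - 9) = (v + 2)*(v + 3)*(v + 4)*(v^2 - 2*v - 3) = (v - 3)*(v + 2)*(v + 3)*(v + 4)*(v + 1)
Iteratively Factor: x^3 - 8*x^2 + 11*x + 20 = (x - 4)*(x^2 - 4*x - 5) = (x - 5)*(x - 4)*(x + 1)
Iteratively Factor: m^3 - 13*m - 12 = (m - 4)*(m^2 + 4*m + 3) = (m - 4)*(m + 3)*(m + 1)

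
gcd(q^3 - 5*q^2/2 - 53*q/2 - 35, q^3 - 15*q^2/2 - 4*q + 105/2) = q^2 - 9*q/2 - 35/2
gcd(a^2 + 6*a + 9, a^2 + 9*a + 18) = a + 3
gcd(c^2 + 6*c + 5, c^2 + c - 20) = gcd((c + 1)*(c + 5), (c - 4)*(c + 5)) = c + 5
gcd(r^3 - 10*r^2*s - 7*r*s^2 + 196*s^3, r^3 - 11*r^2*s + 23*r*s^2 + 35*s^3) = r - 7*s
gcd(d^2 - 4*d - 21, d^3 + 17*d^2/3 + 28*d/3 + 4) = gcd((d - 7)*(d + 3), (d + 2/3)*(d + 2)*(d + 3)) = d + 3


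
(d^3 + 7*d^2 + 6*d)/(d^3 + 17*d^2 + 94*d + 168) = d*(d + 1)/(d^2 + 11*d + 28)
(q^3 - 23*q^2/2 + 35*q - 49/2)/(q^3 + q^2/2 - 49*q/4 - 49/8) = 4*(q^2 - 8*q + 7)/(4*q^2 + 16*q + 7)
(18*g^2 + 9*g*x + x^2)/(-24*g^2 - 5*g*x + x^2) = (6*g + x)/(-8*g + x)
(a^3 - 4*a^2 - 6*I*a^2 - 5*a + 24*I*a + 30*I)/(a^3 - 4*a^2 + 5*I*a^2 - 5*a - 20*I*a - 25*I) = (a - 6*I)/(a + 5*I)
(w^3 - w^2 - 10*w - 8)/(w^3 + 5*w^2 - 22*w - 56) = (w + 1)/(w + 7)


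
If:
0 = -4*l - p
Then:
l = -p/4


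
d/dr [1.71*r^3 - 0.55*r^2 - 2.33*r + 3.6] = 5.13*r^2 - 1.1*r - 2.33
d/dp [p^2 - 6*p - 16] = 2*p - 6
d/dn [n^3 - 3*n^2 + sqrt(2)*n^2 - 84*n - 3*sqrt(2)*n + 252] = 3*n^2 - 6*n + 2*sqrt(2)*n - 84 - 3*sqrt(2)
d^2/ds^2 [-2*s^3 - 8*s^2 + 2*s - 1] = -12*s - 16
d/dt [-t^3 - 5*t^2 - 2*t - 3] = -3*t^2 - 10*t - 2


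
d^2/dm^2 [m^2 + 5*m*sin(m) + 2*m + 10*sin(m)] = -5*m*sin(m) + 10*sqrt(2)*cos(m + pi/4) + 2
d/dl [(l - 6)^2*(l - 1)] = (l - 6)*(3*l - 8)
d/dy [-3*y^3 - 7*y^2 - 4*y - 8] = -9*y^2 - 14*y - 4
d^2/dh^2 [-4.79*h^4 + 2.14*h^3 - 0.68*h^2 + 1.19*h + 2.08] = -57.48*h^2 + 12.84*h - 1.36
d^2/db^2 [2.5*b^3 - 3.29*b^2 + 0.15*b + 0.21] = 15.0*b - 6.58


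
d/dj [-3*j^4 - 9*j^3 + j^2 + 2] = j*(-12*j^2 - 27*j + 2)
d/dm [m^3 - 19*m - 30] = 3*m^2 - 19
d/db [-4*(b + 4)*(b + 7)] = -8*b - 44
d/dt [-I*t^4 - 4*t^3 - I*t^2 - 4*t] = -4*I*t^3 - 12*t^2 - 2*I*t - 4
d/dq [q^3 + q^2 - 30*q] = 3*q^2 + 2*q - 30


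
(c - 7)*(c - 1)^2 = c^3 - 9*c^2 + 15*c - 7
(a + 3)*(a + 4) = a^2 + 7*a + 12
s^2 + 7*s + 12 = (s + 3)*(s + 4)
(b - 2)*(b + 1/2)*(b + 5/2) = b^3 + b^2 - 19*b/4 - 5/2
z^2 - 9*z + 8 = (z - 8)*(z - 1)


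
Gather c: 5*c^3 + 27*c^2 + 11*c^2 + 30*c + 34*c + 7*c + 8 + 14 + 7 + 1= 5*c^3 + 38*c^2 + 71*c + 30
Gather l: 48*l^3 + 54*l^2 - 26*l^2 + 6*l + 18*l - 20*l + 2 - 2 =48*l^3 + 28*l^2 + 4*l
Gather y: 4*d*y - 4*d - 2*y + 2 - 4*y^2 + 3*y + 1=-4*d - 4*y^2 + y*(4*d + 1) + 3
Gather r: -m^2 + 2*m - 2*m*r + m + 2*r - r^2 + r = -m^2 + 3*m - r^2 + r*(3 - 2*m)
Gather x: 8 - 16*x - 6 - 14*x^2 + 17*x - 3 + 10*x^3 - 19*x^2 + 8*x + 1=10*x^3 - 33*x^2 + 9*x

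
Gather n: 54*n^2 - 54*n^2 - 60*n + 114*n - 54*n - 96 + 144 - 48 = 0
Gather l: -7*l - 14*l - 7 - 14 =-21*l - 21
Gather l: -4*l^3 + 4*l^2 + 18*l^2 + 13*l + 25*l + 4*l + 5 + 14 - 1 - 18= -4*l^3 + 22*l^2 + 42*l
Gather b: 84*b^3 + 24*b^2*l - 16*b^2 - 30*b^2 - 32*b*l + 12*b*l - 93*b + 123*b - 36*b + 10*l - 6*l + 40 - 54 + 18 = 84*b^3 + b^2*(24*l - 46) + b*(-20*l - 6) + 4*l + 4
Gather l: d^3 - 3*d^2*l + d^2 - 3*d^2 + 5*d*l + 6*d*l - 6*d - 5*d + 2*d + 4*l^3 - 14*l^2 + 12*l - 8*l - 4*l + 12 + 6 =d^3 - 2*d^2 - 9*d + 4*l^3 - 14*l^2 + l*(-3*d^2 + 11*d) + 18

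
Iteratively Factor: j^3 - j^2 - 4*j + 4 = (j + 2)*(j^2 - 3*j + 2) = (j - 2)*(j + 2)*(j - 1)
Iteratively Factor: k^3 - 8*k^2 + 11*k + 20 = (k - 4)*(k^2 - 4*k - 5) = (k - 4)*(k + 1)*(k - 5)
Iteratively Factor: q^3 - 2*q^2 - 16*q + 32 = (q - 4)*(q^2 + 2*q - 8) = (q - 4)*(q - 2)*(q + 4)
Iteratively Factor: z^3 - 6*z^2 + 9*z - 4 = (z - 1)*(z^2 - 5*z + 4) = (z - 4)*(z - 1)*(z - 1)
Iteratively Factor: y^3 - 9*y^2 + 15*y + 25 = (y - 5)*(y^2 - 4*y - 5) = (y - 5)^2*(y + 1)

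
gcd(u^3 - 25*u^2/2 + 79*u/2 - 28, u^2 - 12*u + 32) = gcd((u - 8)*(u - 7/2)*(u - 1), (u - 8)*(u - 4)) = u - 8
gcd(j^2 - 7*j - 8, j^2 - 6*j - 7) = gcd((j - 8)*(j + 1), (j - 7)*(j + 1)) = j + 1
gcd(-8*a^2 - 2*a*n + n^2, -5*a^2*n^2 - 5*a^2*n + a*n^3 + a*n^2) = 1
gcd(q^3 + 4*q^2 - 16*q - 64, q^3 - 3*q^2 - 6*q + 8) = q - 4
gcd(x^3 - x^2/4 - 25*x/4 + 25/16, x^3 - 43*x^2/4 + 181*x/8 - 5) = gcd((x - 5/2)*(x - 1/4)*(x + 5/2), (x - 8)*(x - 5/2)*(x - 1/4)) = x^2 - 11*x/4 + 5/8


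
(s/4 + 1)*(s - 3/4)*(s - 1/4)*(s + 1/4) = s^4/4 + 13*s^3/16 - 49*s^2/64 - 13*s/256 + 3/64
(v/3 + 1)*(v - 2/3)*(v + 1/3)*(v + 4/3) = v^4/3 + 4*v^3/3 + 7*v^2/9 - 62*v/81 - 8/27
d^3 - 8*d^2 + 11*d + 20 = (d - 5)*(d - 4)*(d + 1)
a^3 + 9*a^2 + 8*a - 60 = (a - 2)*(a + 5)*(a + 6)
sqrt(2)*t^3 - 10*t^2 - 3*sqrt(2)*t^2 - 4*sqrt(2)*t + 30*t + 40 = (t - 4)*(t - 5*sqrt(2))*(sqrt(2)*t + sqrt(2))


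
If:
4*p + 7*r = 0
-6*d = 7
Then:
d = -7/6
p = -7*r/4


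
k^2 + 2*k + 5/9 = (k + 1/3)*(k + 5/3)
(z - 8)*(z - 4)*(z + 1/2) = z^3 - 23*z^2/2 + 26*z + 16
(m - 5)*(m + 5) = m^2 - 25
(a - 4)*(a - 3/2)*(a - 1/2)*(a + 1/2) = a^4 - 11*a^3/2 + 23*a^2/4 + 11*a/8 - 3/2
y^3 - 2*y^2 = y^2*(y - 2)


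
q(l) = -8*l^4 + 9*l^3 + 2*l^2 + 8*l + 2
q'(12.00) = -51352.00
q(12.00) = -149950.00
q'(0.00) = 8.00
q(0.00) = 2.00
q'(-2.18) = 459.12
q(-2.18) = -279.86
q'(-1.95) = 340.14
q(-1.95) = -188.40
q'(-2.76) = 875.42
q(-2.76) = -658.29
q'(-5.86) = 7351.09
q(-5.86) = -11220.94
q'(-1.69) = 232.81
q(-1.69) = -114.51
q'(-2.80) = 910.94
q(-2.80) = -694.01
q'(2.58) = -351.51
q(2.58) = -163.95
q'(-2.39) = 589.53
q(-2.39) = -389.59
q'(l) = -32*l^3 + 27*l^2 + 4*l + 8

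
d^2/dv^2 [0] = 0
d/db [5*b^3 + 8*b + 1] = 15*b^2 + 8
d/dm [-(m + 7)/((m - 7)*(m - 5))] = (m^2 + 14*m - 119)/(m^4 - 24*m^3 + 214*m^2 - 840*m + 1225)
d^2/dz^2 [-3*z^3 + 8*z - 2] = -18*z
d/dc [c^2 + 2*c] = 2*c + 2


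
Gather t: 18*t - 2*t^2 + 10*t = -2*t^2 + 28*t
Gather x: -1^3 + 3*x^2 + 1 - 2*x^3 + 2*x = -2*x^3 + 3*x^2 + 2*x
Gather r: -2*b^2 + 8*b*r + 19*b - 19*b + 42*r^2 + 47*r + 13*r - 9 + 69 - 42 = -2*b^2 + 42*r^2 + r*(8*b + 60) + 18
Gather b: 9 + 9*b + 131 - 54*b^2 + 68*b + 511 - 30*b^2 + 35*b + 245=-84*b^2 + 112*b + 896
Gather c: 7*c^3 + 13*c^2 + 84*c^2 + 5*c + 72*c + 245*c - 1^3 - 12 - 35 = 7*c^3 + 97*c^2 + 322*c - 48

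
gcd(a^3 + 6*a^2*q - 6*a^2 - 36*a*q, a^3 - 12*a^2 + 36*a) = a^2 - 6*a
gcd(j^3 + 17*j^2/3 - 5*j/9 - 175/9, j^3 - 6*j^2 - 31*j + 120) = j + 5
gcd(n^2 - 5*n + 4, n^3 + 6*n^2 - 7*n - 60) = 1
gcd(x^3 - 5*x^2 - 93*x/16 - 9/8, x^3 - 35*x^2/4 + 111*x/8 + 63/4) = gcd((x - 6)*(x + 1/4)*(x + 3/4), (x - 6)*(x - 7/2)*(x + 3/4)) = x^2 - 21*x/4 - 9/2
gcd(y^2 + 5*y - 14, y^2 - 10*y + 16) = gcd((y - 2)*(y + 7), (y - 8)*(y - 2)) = y - 2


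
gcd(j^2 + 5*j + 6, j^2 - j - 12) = j + 3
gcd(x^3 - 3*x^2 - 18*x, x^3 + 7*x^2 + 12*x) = x^2 + 3*x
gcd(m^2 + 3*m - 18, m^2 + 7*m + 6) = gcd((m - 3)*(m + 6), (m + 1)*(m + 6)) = m + 6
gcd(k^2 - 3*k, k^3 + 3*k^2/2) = k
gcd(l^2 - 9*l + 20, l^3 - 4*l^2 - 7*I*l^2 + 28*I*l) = l - 4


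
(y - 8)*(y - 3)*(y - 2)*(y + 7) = y^4 - 6*y^3 - 45*y^2 + 274*y - 336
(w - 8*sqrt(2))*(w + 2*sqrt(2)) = w^2 - 6*sqrt(2)*w - 32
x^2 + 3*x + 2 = (x + 1)*(x + 2)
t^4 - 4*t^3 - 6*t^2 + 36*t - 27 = (t - 3)^2*(t - 1)*(t + 3)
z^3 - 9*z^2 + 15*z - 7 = (z - 7)*(z - 1)^2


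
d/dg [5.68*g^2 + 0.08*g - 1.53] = 11.36*g + 0.08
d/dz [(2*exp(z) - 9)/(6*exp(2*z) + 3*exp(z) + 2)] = (-12*exp(2*z) + 108*exp(z) + 31)*exp(z)/(36*exp(4*z) + 36*exp(3*z) + 33*exp(2*z) + 12*exp(z) + 4)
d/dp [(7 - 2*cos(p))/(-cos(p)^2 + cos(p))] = (-14*cos(p) + cos(2*p) + 8)*sin(p)/((cos(p) - 1)^2*cos(p)^2)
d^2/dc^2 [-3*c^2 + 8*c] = -6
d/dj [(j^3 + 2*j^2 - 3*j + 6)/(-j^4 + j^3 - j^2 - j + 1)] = (j^6 + 4*j^5 - 12*j^4 + 28*j^3 - 20*j^2 + 16*j + 3)/(j^8 - 2*j^7 + 3*j^6 - 3*j^4 + 4*j^3 - j^2 - 2*j + 1)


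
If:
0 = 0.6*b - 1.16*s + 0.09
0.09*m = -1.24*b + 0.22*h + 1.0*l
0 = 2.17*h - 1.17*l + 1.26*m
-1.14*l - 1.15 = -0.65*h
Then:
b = 1.93333333333333*s - 0.15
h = 2.67104890223044*s + 0.822781947013857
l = 1.52296647934192*s - 0.53964187231666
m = -3.18595661667462*s - 1.91810937748457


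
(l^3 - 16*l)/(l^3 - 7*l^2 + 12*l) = (l + 4)/(l - 3)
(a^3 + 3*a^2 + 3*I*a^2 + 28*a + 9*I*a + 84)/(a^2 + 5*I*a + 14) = (a^2 + a*(3 - 4*I) - 12*I)/(a - 2*I)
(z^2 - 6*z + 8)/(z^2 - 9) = (z^2 - 6*z + 8)/(z^2 - 9)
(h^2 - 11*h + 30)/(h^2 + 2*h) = (h^2 - 11*h + 30)/(h*(h + 2))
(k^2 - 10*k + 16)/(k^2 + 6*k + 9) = (k^2 - 10*k + 16)/(k^2 + 6*k + 9)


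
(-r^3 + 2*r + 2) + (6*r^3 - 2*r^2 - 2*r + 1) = 5*r^3 - 2*r^2 + 3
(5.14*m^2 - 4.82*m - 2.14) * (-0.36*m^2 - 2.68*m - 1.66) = -1.8504*m^4 - 12.04*m^3 + 5.1556*m^2 + 13.7364*m + 3.5524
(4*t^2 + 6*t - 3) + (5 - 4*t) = 4*t^2 + 2*t + 2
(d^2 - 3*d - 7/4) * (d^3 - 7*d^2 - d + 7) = d^5 - 10*d^4 + 73*d^3/4 + 89*d^2/4 - 77*d/4 - 49/4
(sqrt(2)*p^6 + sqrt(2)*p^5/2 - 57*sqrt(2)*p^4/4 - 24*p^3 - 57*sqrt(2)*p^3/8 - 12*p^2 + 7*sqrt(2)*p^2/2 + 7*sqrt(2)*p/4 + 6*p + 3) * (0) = 0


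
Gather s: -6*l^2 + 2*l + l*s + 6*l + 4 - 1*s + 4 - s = -6*l^2 + 8*l + s*(l - 2) + 8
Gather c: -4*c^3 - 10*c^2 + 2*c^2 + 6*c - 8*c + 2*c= -4*c^3 - 8*c^2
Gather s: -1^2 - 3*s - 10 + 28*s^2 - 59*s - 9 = 28*s^2 - 62*s - 20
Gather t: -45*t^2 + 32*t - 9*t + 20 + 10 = -45*t^2 + 23*t + 30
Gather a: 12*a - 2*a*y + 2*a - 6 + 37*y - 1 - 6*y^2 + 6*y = a*(14 - 2*y) - 6*y^2 + 43*y - 7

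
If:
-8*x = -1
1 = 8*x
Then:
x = 1/8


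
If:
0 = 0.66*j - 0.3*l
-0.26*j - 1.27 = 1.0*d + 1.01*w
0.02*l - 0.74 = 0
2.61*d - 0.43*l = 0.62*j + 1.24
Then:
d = 10.57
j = 16.82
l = 37.00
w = -16.05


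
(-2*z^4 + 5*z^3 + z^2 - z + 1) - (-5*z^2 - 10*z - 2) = -2*z^4 + 5*z^3 + 6*z^2 + 9*z + 3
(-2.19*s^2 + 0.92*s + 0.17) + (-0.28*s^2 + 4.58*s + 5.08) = -2.47*s^2 + 5.5*s + 5.25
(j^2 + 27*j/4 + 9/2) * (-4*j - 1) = -4*j^3 - 28*j^2 - 99*j/4 - 9/2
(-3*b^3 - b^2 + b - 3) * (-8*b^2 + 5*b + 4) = 24*b^5 - 7*b^4 - 25*b^3 + 25*b^2 - 11*b - 12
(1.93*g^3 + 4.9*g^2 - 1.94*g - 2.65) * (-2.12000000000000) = -4.0916*g^3 - 10.388*g^2 + 4.1128*g + 5.618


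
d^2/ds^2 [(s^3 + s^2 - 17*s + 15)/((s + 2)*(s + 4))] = 10*(s^3 + 33*s^2 + 174*s + 260)/(s^6 + 18*s^5 + 132*s^4 + 504*s^3 + 1056*s^2 + 1152*s + 512)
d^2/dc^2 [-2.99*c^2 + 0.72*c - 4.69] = -5.98000000000000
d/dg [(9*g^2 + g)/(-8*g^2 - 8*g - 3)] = (-64*g^2 - 54*g - 3)/(64*g^4 + 128*g^3 + 112*g^2 + 48*g + 9)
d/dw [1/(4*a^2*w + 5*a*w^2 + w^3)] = (-4*a^2 - 10*a*w - 3*w^2)/(w^2*(4*a^2 + 5*a*w + w^2)^2)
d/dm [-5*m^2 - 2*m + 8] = -10*m - 2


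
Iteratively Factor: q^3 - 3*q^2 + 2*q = (q - 2)*(q^2 - q) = q*(q - 2)*(q - 1)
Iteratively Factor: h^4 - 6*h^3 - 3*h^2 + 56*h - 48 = (h + 3)*(h^3 - 9*h^2 + 24*h - 16) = (h - 4)*(h + 3)*(h^2 - 5*h + 4) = (h - 4)^2*(h + 3)*(h - 1)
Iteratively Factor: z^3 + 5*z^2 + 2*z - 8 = (z + 2)*(z^2 + 3*z - 4) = (z + 2)*(z + 4)*(z - 1)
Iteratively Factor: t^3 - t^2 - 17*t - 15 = (t - 5)*(t^2 + 4*t + 3) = (t - 5)*(t + 3)*(t + 1)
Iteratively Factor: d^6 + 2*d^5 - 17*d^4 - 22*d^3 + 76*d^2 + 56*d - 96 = (d + 4)*(d^5 - 2*d^4 - 9*d^3 + 14*d^2 + 20*d - 24) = (d + 2)*(d + 4)*(d^4 - 4*d^3 - d^2 + 16*d - 12) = (d - 2)*(d + 2)*(d + 4)*(d^3 - 2*d^2 - 5*d + 6) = (d - 3)*(d - 2)*(d + 2)*(d + 4)*(d^2 + d - 2) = (d - 3)*(d - 2)*(d + 2)^2*(d + 4)*(d - 1)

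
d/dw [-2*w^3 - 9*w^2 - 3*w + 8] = -6*w^2 - 18*w - 3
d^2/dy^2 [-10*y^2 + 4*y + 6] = -20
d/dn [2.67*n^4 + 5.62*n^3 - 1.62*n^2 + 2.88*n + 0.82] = 10.68*n^3 + 16.86*n^2 - 3.24*n + 2.88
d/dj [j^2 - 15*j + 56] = 2*j - 15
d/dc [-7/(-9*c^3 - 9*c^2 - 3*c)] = 7*(-9*c^2 - 6*c - 1)/(3*c^2*(3*c^2 + 3*c + 1)^2)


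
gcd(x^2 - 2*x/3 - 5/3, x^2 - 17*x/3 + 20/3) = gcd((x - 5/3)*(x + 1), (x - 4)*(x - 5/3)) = x - 5/3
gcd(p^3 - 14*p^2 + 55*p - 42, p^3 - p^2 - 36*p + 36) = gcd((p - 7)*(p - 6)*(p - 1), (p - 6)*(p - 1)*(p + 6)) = p^2 - 7*p + 6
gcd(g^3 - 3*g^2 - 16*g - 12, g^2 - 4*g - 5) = g + 1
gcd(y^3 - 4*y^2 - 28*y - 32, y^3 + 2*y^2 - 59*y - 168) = y - 8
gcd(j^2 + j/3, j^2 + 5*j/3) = j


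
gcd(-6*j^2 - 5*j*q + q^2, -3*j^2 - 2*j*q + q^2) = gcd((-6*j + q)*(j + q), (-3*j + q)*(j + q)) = j + q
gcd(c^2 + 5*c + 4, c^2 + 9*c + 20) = c + 4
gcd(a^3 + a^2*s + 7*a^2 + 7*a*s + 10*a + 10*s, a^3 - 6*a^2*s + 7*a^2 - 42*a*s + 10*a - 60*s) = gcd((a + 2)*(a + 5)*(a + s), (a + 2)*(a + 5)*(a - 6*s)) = a^2 + 7*a + 10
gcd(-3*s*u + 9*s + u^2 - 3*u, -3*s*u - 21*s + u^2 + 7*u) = 3*s - u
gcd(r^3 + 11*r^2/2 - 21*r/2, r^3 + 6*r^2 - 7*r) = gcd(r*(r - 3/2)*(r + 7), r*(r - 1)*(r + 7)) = r^2 + 7*r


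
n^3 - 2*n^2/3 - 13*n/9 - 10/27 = (n - 5/3)*(n + 1/3)*(n + 2/3)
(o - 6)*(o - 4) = o^2 - 10*o + 24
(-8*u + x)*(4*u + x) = -32*u^2 - 4*u*x + x^2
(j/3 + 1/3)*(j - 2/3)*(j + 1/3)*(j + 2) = j^4/3 + 8*j^3/9 + 7*j^2/27 - 4*j/9 - 4/27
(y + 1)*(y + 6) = y^2 + 7*y + 6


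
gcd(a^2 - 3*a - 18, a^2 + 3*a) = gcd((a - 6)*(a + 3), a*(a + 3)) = a + 3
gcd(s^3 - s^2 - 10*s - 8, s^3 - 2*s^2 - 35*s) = 1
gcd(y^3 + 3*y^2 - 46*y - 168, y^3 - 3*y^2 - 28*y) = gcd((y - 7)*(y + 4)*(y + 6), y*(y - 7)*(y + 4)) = y^2 - 3*y - 28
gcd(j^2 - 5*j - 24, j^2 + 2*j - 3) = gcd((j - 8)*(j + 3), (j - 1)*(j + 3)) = j + 3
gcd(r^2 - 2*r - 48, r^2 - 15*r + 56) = r - 8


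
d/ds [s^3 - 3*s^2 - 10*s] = 3*s^2 - 6*s - 10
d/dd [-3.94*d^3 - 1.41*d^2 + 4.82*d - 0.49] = -11.82*d^2 - 2.82*d + 4.82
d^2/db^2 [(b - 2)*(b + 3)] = 2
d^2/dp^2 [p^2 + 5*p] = 2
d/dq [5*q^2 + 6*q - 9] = 10*q + 6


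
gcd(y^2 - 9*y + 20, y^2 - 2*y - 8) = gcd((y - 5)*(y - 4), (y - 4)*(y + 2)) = y - 4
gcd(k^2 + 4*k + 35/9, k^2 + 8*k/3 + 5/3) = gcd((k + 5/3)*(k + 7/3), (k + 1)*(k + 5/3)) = k + 5/3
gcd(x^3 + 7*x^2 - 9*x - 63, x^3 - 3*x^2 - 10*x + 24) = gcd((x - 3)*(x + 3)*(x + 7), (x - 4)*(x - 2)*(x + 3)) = x + 3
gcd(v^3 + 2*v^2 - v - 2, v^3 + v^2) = v + 1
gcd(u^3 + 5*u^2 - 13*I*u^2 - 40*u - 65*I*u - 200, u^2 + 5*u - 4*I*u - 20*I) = u + 5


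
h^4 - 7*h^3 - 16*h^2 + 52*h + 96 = (h - 8)*(h - 3)*(h + 2)^2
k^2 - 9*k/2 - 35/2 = (k - 7)*(k + 5/2)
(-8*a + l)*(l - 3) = -8*a*l + 24*a + l^2 - 3*l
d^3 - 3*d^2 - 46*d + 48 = (d - 8)*(d - 1)*(d + 6)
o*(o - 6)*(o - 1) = o^3 - 7*o^2 + 6*o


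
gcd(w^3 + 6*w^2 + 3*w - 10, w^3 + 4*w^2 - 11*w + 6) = w - 1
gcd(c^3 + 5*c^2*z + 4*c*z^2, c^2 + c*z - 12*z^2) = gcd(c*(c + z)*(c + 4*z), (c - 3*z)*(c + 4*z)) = c + 4*z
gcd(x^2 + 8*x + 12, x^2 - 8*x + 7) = 1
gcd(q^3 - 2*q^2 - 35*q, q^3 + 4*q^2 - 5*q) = q^2 + 5*q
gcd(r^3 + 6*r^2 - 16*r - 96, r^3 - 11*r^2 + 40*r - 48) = r - 4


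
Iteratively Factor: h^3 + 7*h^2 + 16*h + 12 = (h + 2)*(h^2 + 5*h + 6) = (h + 2)*(h + 3)*(h + 2)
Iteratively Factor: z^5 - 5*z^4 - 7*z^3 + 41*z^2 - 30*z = (z + 3)*(z^4 - 8*z^3 + 17*z^2 - 10*z) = (z - 5)*(z + 3)*(z^3 - 3*z^2 + 2*z) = z*(z - 5)*(z + 3)*(z^2 - 3*z + 2) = z*(z - 5)*(z - 1)*(z + 3)*(z - 2)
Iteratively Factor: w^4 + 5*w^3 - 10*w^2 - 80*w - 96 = (w + 4)*(w^3 + w^2 - 14*w - 24) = (w + 2)*(w + 4)*(w^2 - w - 12) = (w + 2)*(w + 3)*(w + 4)*(w - 4)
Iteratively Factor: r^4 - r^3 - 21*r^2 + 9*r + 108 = (r + 3)*(r^3 - 4*r^2 - 9*r + 36) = (r + 3)^2*(r^2 - 7*r + 12) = (r - 3)*(r + 3)^2*(r - 4)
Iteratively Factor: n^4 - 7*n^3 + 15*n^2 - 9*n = (n - 3)*(n^3 - 4*n^2 + 3*n) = (n - 3)*(n - 1)*(n^2 - 3*n) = (n - 3)^2*(n - 1)*(n)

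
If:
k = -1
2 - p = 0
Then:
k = -1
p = 2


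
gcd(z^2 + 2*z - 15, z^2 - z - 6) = z - 3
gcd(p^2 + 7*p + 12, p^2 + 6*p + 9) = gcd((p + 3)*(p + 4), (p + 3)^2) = p + 3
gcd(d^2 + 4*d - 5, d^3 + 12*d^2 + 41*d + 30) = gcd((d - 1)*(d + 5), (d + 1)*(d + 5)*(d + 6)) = d + 5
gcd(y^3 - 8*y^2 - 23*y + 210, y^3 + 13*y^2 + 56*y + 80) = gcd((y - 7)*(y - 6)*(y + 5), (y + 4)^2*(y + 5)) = y + 5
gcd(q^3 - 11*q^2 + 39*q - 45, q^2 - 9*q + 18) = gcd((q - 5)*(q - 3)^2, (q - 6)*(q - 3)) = q - 3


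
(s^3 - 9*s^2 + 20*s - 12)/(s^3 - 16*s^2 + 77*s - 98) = (s^2 - 7*s + 6)/(s^2 - 14*s + 49)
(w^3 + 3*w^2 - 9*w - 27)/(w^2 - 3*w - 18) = (w^2 - 9)/(w - 6)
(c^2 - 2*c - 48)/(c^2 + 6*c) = (c - 8)/c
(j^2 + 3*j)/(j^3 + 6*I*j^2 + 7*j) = (j + 3)/(j^2 + 6*I*j + 7)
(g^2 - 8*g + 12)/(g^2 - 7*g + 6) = (g - 2)/(g - 1)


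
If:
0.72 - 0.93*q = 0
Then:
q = 0.77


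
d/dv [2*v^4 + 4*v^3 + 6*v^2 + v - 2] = 8*v^3 + 12*v^2 + 12*v + 1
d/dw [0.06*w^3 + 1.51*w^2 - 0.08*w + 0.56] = 0.18*w^2 + 3.02*w - 0.08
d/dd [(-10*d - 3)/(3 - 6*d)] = -16/(3*(2*d - 1)^2)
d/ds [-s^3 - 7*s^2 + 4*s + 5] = -3*s^2 - 14*s + 4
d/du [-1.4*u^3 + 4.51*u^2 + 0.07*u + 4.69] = -4.2*u^2 + 9.02*u + 0.07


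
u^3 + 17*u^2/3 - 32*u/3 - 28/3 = (u - 2)*(u + 2/3)*(u + 7)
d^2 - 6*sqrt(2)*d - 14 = (d - 7*sqrt(2))*(d + sqrt(2))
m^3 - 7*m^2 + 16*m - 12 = (m - 3)*(m - 2)^2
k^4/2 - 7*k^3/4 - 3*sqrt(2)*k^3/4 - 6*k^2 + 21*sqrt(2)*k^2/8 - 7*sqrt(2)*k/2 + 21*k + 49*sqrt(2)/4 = (k/2 + sqrt(2)/2)*(k - 7/2)*(k - 7*sqrt(2)/2)*(k + sqrt(2))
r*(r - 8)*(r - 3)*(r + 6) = r^4 - 5*r^3 - 42*r^2 + 144*r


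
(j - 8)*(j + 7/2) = j^2 - 9*j/2 - 28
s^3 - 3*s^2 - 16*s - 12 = (s - 6)*(s + 1)*(s + 2)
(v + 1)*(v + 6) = v^2 + 7*v + 6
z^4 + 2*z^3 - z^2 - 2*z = z*(z - 1)*(z + 1)*(z + 2)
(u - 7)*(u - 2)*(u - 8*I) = u^3 - 9*u^2 - 8*I*u^2 + 14*u + 72*I*u - 112*I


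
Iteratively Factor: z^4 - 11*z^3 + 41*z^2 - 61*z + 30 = (z - 3)*(z^3 - 8*z^2 + 17*z - 10) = (z - 3)*(z - 2)*(z^2 - 6*z + 5) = (z - 3)*(z - 2)*(z - 1)*(z - 5)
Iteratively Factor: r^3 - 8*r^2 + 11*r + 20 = (r - 5)*(r^2 - 3*r - 4) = (r - 5)*(r + 1)*(r - 4)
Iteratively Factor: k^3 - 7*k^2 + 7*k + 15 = (k - 3)*(k^2 - 4*k - 5) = (k - 5)*(k - 3)*(k + 1)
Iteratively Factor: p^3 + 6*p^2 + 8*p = (p + 2)*(p^2 + 4*p) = p*(p + 2)*(p + 4)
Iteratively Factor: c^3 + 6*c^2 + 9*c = (c + 3)*(c^2 + 3*c) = (c + 3)^2*(c)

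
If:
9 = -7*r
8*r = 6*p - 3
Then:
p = -17/14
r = -9/7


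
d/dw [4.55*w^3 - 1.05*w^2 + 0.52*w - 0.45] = 13.65*w^2 - 2.1*w + 0.52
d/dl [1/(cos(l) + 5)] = sin(l)/(cos(l) + 5)^2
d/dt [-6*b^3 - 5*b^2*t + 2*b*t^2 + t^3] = -5*b^2 + 4*b*t + 3*t^2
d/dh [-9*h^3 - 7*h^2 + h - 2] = -27*h^2 - 14*h + 1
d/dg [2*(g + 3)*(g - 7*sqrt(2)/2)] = 4*g - 7*sqrt(2) + 6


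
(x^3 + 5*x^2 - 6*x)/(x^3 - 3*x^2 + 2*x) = (x + 6)/(x - 2)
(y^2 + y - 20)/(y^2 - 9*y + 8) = (y^2 + y - 20)/(y^2 - 9*y + 8)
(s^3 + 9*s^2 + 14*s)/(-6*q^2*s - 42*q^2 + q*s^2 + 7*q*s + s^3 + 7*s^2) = s*(-s - 2)/(6*q^2 - q*s - s^2)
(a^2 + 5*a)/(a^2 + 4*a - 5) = a/(a - 1)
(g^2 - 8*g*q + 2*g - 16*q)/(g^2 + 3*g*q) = (g^2 - 8*g*q + 2*g - 16*q)/(g*(g + 3*q))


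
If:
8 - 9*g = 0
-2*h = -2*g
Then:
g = 8/9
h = 8/9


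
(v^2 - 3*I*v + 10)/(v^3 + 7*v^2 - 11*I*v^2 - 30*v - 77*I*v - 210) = (v + 2*I)/(v^2 + v*(7 - 6*I) - 42*I)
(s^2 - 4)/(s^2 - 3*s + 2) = (s + 2)/(s - 1)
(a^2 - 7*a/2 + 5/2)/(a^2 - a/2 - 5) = (a - 1)/(a + 2)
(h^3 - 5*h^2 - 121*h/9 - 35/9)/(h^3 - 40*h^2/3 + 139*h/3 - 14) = (9*h^2 + 18*h + 5)/(3*(3*h^2 - 19*h + 6))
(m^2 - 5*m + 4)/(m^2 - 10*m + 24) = (m - 1)/(m - 6)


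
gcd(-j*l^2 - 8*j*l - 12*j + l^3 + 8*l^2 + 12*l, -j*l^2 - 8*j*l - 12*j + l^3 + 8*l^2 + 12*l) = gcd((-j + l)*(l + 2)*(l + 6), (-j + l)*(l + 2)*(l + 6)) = j*l^2 + 8*j*l + 12*j - l^3 - 8*l^2 - 12*l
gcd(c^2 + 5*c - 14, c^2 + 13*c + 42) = c + 7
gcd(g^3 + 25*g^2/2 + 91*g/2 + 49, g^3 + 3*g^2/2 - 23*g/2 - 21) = g + 2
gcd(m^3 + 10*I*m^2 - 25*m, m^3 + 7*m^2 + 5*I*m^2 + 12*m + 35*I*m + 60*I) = m + 5*I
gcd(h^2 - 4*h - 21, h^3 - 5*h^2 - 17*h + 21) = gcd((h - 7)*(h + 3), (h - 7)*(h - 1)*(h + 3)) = h^2 - 4*h - 21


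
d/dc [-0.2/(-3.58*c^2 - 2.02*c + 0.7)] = (-1.432*c - 0.404)/(3.58*c^2 + 2.02*c - 0.7)^2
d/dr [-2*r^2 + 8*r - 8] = 8 - 4*r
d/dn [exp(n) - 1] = exp(n)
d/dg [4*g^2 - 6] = 8*g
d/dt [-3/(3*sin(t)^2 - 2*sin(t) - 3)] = 6*(3*sin(t) - 1)*cos(t)/(2*sin(t) + 3*cos(t)^2)^2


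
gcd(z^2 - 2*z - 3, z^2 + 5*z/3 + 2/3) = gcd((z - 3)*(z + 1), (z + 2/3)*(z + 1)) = z + 1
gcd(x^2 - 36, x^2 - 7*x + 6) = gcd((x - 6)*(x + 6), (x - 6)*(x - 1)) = x - 6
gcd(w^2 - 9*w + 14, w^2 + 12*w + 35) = 1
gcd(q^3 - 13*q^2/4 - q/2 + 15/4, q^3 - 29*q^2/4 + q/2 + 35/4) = q^2 - q/4 - 5/4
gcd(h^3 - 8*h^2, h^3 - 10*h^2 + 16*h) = h^2 - 8*h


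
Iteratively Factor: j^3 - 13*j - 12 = (j - 4)*(j^2 + 4*j + 3) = (j - 4)*(j + 3)*(j + 1)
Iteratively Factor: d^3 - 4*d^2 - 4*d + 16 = (d + 2)*(d^2 - 6*d + 8) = (d - 4)*(d + 2)*(d - 2)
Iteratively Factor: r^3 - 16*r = (r - 4)*(r^2 + 4*r) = (r - 4)*(r + 4)*(r)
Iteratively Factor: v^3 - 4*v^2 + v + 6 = (v - 2)*(v^2 - 2*v - 3) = (v - 3)*(v - 2)*(v + 1)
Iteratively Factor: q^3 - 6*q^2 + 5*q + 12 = (q - 3)*(q^2 - 3*q - 4) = (q - 3)*(q + 1)*(q - 4)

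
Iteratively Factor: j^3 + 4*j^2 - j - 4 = (j - 1)*(j^2 + 5*j + 4) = (j - 1)*(j + 1)*(j + 4)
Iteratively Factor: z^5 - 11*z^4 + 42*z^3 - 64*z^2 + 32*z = (z - 1)*(z^4 - 10*z^3 + 32*z^2 - 32*z) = z*(z - 1)*(z^3 - 10*z^2 + 32*z - 32) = z*(z - 2)*(z - 1)*(z^2 - 8*z + 16) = z*(z - 4)*(z - 2)*(z - 1)*(z - 4)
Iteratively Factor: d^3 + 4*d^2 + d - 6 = (d - 1)*(d^2 + 5*d + 6) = (d - 1)*(d + 2)*(d + 3)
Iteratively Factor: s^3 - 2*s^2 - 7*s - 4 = (s + 1)*(s^2 - 3*s - 4) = (s - 4)*(s + 1)*(s + 1)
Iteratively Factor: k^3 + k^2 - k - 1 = (k + 1)*(k^2 - 1) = (k + 1)^2*(k - 1)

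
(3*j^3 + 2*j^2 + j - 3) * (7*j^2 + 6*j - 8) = 21*j^5 + 32*j^4 - 5*j^3 - 31*j^2 - 26*j + 24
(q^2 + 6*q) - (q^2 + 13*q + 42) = -7*q - 42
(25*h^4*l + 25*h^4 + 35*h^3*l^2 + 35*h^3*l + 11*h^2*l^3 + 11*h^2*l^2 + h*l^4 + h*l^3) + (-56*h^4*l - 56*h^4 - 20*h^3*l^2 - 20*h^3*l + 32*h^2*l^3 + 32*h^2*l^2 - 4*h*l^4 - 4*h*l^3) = -31*h^4*l - 31*h^4 + 15*h^3*l^2 + 15*h^3*l + 43*h^2*l^3 + 43*h^2*l^2 - 3*h*l^4 - 3*h*l^3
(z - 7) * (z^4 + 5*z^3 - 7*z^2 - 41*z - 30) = z^5 - 2*z^4 - 42*z^3 + 8*z^2 + 257*z + 210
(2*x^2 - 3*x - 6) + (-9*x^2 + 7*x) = -7*x^2 + 4*x - 6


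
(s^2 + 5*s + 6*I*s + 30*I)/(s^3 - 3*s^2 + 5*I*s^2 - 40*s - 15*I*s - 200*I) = (s + 6*I)/(s^2 + s*(-8 + 5*I) - 40*I)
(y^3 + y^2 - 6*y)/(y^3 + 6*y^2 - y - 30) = y/(y + 5)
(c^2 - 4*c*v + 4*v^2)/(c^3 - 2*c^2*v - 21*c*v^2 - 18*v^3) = (-c^2 + 4*c*v - 4*v^2)/(-c^3 + 2*c^2*v + 21*c*v^2 + 18*v^3)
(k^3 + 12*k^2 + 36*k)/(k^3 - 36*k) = (k + 6)/(k - 6)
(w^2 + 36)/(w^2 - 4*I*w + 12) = (w + 6*I)/(w + 2*I)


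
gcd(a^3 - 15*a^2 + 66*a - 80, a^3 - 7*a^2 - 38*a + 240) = a^2 - 13*a + 40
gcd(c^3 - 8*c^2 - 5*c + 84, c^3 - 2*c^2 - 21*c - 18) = c + 3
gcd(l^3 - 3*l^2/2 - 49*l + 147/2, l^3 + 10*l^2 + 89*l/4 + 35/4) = l + 7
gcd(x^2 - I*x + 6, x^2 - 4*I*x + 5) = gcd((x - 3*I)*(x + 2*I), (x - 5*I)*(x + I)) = 1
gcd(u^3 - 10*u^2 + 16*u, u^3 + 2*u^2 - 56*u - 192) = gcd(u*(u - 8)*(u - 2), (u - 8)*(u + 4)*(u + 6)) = u - 8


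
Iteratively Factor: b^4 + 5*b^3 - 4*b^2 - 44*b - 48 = (b + 4)*(b^3 + b^2 - 8*b - 12) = (b - 3)*(b + 4)*(b^2 + 4*b + 4) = (b - 3)*(b + 2)*(b + 4)*(b + 2)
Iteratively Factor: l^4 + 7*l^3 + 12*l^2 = (l + 4)*(l^3 + 3*l^2) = l*(l + 4)*(l^2 + 3*l) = l^2*(l + 4)*(l + 3)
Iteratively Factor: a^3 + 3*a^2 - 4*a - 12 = (a + 2)*(a^2 + a - 6) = (a + 2)*(a + 3)*(a - 2)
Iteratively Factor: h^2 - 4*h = (h)*(h - 4)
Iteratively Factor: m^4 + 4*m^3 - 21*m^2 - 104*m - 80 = (m + 4)*(m^3 - 21*m - 20) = (m - 5)*(m + 4)*(m^2 + 5*m + 4) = (m - 5)*(m + 4)^2*(m + 1)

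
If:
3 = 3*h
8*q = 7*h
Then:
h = 1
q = 7/8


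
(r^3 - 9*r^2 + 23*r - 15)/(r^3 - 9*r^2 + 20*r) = (r^2 - 4*r + 3)/(r*(r - 4))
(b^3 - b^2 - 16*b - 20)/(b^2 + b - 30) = (b^2 + 4*b + 4)/(b + 6)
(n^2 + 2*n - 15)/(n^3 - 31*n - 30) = (n - 3)/(n^2 - 5*n - 6)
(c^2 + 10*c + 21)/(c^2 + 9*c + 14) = (c + 3)/(c + 2)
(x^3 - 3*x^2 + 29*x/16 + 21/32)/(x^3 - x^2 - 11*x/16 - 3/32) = (4*x - 7)/(4*x + 1)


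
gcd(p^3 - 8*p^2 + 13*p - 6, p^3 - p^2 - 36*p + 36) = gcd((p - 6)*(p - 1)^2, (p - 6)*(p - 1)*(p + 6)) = p^2 - 7*p + 6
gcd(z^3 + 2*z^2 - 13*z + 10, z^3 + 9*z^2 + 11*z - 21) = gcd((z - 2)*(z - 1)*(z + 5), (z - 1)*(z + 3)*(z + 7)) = z - 1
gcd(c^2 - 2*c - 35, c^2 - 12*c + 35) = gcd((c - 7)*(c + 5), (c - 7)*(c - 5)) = c - 7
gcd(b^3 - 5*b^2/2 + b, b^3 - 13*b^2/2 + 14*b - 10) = b - 2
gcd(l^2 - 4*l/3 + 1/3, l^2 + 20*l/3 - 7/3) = l - 1/3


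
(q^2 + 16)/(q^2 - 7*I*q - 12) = (q + 4*I)/(q - 3*I)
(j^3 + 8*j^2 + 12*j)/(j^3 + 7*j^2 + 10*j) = (j + 6)/(j + 5)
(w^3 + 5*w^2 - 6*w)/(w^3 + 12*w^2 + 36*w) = (w - 1)/(w + 6)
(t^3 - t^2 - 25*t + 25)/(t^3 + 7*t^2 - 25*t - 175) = (t - 1)/(t + 7)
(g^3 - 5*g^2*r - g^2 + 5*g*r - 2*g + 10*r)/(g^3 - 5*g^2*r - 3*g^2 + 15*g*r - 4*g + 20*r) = (g - 2)/(g - 4)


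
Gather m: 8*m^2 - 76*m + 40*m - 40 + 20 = 8*m^2 - 36*m - 20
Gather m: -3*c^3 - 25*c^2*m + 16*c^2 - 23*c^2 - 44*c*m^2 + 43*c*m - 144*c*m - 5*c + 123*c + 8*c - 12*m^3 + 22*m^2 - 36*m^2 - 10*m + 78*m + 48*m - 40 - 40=-3*c^3 - 7*c^2 + 126*c - 12*m^3 + m^2*(-44*c - 14) + m*(-25*c^2 - 101*c + 116) - 80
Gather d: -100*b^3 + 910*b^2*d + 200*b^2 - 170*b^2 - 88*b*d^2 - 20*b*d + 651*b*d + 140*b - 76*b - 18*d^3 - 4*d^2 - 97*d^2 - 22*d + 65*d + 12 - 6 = -100*b^3 + 30*b^2 + 64*b - 18*d^3 + d^2*(-88*b - 101) + d*(910*b^2 + 631*b + 43) + 6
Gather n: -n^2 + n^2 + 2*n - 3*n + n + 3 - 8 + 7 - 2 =0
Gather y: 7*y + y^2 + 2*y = y^2 + 9*y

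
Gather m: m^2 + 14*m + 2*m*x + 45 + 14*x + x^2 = m^2 + m*(2*x + 14) + x^2 + 14*x + 45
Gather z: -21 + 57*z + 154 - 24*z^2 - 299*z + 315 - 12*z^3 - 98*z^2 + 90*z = -12*z^3 - 122*z^2 - 152*z + 448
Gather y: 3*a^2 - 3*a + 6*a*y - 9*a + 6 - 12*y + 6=3*a^2 - 12*a + y*(6*a - 12) + 12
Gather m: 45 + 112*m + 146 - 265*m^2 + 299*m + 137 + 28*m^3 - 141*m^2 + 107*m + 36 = 28*m^3 - 406*m^2 + 518*m + 364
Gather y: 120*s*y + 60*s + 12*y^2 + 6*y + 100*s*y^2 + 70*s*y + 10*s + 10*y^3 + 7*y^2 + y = 70*s + 10*y^3 + y^2*(100*s + 19) + y*(190*s + 7)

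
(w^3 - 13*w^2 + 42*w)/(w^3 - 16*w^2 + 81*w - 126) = w/(w - 3)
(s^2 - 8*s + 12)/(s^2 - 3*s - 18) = (s - 2)/(s + 3)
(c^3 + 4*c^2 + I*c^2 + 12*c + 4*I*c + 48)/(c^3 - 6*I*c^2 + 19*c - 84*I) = (c + 4)/(c - 7*I)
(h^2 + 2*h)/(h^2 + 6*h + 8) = h/(h + 4)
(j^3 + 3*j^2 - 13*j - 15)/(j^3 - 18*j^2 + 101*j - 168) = (j^2 + 6*j + 5)/(j^2 - 15*j + 56)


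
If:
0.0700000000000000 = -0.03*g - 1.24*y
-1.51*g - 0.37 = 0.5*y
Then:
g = -0.23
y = -0.05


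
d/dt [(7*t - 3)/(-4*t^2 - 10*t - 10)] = (7*t^2 - 6*t - 25)/(4*t^4 + 20*t^3 + 45*t^2 + 50*t + 25)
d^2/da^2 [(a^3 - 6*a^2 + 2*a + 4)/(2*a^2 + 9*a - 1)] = 2*(199*a^3 - 15*a^2 + 231*a + 344)/(8*a^6 + 108*a^5 + 474*a^4 + 621*a^3 - 237*a^2 + 27*a - 1)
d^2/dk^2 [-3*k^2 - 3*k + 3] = -6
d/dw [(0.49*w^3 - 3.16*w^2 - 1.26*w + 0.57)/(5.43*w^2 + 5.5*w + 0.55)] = (2.6607*w^4 + 5.39*w^3 - 9.7297*w^2 - 9.6662*w - 3.828)/(29.4849*w^4 + 59.73*w^3 + 36.223*w^2 + 6.05*w + 0.3025)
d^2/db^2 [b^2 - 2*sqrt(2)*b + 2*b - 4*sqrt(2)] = 2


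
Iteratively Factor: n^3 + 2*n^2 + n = (n)*(n^2 + 2*n + 1) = n*(n + 1)*(n + 1)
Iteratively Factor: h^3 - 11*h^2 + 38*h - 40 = (h - 5)*(h^2 - 6*h + 8) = (h - 5)*(h - 4)*(h - 2)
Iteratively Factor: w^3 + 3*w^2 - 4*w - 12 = (w + 3)*(w^2 - 4) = (w + 2)*(w + 3)*(w - 2)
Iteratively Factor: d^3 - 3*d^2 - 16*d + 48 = (d - 3)*(d^2 - 16) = (d - 3)*(d + 4)*(d - 4)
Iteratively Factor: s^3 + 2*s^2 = (s + 2)*(s^2) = s*(s + 2)*(s)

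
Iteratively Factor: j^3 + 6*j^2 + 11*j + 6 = (j + 1)*(j^2 + 5*j + 6) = (j + 1)*(j + 2)*(j + 3)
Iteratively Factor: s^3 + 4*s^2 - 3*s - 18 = (s + 3)*(s^2 + s - 6) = (s + 3)^2*(s - 2)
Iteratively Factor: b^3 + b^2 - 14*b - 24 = (b - 4)*(b^2 + 5*b + 6) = (b - 4)*(b + 2)*(b + 3)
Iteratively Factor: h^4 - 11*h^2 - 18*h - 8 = (h - 4)*(h^3 + 4*h^2 + 5*h + 2) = (h - 4)*(h + 2)*(h^2 + 2*h + 1) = (h - 4)*(h + 1)*(h + 2)*(h + 1)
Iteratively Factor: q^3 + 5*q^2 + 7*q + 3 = (q + 1)*(q^2 + 4*q + 3) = (q + 1)^2*(q + 3)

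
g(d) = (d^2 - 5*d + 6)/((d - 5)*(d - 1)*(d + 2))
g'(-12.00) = -0.00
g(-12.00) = -0.10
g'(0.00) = -0.08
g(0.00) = 0.60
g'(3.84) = -0.17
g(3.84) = -0.08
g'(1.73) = 0.22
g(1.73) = -0.04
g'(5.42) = -1.22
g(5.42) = 0.60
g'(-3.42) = -0.47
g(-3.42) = -0.66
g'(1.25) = 2.56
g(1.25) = -0.43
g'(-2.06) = -264.54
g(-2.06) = -15.85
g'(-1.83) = -32.94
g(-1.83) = 5.63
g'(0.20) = 0.05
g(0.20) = 0.60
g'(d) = (2*d - 5)/((d - 5)*(d - 1)*(d + 2)) - (d^2 - 5*d + 6)/((d - 5)*(d - 1)*(d + 2)^2) - (d^2 - 5*d + 6)/((d - 5)*(d - 1)^2*(d + 2)) - (d^2 - 5*d + 6)/((d - 5)^2*(d - 1)*(d + 2))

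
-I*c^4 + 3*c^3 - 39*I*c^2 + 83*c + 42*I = (c - 6*I)*(c + I)*(c + 7*I)*(-I*c + 1)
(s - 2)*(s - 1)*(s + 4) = s^3 + s^2 - 10*s + 8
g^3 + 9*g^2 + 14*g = g*(g + 2)*(g + 7)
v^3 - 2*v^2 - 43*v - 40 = (v - 8)*(v + 1)*(v + 5)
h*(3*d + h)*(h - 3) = 3*d*h^2 - 9*d*h + h^3 - 3*h^2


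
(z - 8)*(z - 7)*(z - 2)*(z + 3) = z^4 - 14*z^3 + 35*z^2 + 146*z - 336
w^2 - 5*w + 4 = (w - 4)*(w - 1)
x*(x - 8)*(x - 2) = x^3 - 10*x^2 + 16*x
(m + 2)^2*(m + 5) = m^3 + 9*m^2 + 24*m + 20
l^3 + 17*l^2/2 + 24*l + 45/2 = (l + 5/2)*(l + 3)^2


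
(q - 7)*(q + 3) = q^2 - 4*q - 21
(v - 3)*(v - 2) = v^2 - 5*v + 6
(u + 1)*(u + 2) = u^2 + 3*u + 2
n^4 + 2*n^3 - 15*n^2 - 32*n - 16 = (n - 4)*(n + 1)^2*(n + 4)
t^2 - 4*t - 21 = (t - 7)*(t + 3)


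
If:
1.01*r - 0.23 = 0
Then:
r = 0.23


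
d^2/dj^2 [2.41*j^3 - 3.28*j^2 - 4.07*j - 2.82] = 14.46*j - 6.56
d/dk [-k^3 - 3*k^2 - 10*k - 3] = -3*k^2 - 6*k - 10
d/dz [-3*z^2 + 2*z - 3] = 2 - 6*z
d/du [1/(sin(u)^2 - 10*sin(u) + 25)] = -2*cos(u)/(sin(u) - 5)^3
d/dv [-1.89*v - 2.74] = -1.89000000000000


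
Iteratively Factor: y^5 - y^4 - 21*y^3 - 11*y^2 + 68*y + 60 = (y - 5)*(y^4 + 4*y^3 - y^2 - 16*y - 12) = (y - 5)*(y + 3)*(y^3 + y^2 - 4*y - 4) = (y - 5)*(y + 2)*(y + 3)*(y^2 - y - 2) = (y - 5)*(y + 1)*(y + 2)*(y + 3)*(y - 2)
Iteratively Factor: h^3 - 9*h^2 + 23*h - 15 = (h - 3)*(h^2 - 6*h + 5) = (h - 5)*(h - 3)*(h - 1)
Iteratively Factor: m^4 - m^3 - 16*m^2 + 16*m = (m - 1)*(m^3 - 16*m) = (m - 1)*(m + 4)*(m^2 - 4*m) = (m - 4)*(m - 1)*(m + 4)*(m)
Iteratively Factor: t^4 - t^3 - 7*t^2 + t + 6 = (t + 1)*(t^3 - 2*t^2 - 5*t + 6) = (t + 1)*(t + 2)*(t^2 - 4*t + 3) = (t - 3)*(t + 1)*(t + 2)*(t - 1)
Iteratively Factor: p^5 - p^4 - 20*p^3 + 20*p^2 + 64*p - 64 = (p - 4)*(p^4 + 3*p^3 - 8*p^2 - 12*p + 16) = (p - 4)*(p + 4)*(p^3 - p^2 - 4*p + 4) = (p - 4)*(p - 1)*(p + 4)*(p^2 - 4) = (p - 4)*(p - 1)*(p + 2)*(p + 4)*(p - 2)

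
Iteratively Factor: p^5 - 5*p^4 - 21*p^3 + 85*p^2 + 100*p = (p - 5)*(p^4 - 21*p^2 - 20*p) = (p - 5)*(p + 1)*(p^3 - p^2 - 20*p) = (p - 5)^2*(p + 1)*(p^2 + 4*p) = p*(p - 5)^2*(p + 1)*(p + 4)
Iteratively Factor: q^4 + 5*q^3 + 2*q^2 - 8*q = (q + 4)*(q^3 + q^2 - 2*q) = q*(q + 4)*(q^2 + q - 2) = q*(q + 2)*(q + 4)*(q - 1)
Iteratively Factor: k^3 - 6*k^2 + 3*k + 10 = (k - 5)*(k^2 - k - 2) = (k - 5)*(k + 1)*(k - 2)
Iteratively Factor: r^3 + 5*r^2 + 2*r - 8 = (r - 1)*(r^2 + 6*r + 8) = (r - 1)*(r + 4)*(r + 2)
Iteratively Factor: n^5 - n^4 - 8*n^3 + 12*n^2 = (n)*(n^4 - n^3 - 8*n^2 + 12*n) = n^2*(n^3 - n^2 - 8*n + 12) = n^2*(n - 2)*(n^2 + n - 6) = n^2*(n - 2)*(n + 3)*(n - 2)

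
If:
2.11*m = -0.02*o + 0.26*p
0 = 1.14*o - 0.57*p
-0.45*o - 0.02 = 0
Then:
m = -0.01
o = -0.04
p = -0.09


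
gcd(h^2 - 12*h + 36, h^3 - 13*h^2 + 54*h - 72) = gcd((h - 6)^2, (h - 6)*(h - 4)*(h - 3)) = h - 6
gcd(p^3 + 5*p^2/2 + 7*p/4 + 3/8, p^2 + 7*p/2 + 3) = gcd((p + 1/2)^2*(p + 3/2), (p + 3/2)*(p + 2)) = p + 3/2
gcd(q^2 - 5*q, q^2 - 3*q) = q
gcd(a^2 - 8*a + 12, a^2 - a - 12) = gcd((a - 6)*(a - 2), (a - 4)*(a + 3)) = 1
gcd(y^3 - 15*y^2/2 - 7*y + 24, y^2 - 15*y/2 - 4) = y - 8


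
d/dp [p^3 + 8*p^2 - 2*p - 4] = 3*p^2 + 16*p - 2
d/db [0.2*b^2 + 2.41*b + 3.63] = 0.4*b + 2.41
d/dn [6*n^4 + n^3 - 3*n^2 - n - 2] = 24*n^3 + 3*n^2 - 6*n - 1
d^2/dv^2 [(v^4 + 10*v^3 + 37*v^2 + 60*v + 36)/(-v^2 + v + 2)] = 2*(-v^6 + 3*v^5 + 3*v^4 - 143*v^3 - 414*v^2 - 372*v - 136)/(v^6 - 3*v^5 - 3*v^4 + 11*v^3 + 6*v^2 - 12*v - 8)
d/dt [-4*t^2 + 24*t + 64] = 24 - 8*t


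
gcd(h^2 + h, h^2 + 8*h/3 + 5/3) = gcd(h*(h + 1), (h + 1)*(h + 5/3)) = h + 1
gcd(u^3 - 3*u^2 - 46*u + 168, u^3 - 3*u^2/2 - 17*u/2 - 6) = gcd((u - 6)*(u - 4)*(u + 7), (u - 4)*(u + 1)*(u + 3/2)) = u - 4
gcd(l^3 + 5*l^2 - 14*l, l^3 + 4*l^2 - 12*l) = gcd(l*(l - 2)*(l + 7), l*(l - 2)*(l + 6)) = l^2 - 2*l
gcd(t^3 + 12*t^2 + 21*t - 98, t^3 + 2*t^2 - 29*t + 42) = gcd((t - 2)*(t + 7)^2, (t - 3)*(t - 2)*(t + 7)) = t^2 + 5*t - 14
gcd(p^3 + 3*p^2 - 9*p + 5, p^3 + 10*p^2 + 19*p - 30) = p^2 + 4*p - 5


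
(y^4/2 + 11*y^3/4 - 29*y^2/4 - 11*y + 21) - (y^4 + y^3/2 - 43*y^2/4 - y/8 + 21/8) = -y^4/2 + 9*y^3/4 + 7*y^2/2 - 87*y/8 + 147/8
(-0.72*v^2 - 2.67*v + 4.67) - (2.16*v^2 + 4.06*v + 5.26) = -2.88*v^2 - 6.73*v - 0.59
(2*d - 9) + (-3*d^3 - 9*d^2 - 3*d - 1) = -3*d^3 - 9*d^2 - d - 10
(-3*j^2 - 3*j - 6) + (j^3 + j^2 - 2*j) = j^3 - 2*j^2 - 5*j - 6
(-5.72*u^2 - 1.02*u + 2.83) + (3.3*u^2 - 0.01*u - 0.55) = -2.42*u^2 - 1.03*u + 2.28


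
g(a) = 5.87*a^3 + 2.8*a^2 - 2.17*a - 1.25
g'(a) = 17.61*a^2 + 5.6*a - 2.17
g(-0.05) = -1.14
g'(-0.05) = -2.41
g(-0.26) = -0.60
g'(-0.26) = -2.44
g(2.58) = 112.60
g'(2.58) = 129.50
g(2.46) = 97.74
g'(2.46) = 118.17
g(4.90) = 745.94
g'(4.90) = 448.09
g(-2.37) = -58.52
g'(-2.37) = 83.47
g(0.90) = 3.34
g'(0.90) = 17.13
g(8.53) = 3827.19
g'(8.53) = 1326.92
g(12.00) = 10519.27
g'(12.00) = 2600.87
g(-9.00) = -4034.15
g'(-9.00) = 1373.84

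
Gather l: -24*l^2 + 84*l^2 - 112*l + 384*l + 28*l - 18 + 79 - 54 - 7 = 60*l^2 + 300*l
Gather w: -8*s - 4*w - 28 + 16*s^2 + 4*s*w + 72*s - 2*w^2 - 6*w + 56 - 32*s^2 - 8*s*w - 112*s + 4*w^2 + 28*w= -16*s^2 - 48*s + 2*w^2 + w*(18 - 4*s) + 28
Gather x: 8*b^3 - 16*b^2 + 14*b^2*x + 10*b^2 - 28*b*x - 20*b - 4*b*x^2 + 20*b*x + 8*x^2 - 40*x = 8*b^3 - 6*b^2 - 20*b + x^2*(8 - 4*b) + x*(14*b^2 - 8*b - 40)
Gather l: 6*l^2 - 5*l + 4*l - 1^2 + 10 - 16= 6*l^2 - l - 7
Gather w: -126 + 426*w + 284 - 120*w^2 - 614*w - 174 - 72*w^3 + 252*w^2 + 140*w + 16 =-72*w^3 + 132*w^2 - 48*w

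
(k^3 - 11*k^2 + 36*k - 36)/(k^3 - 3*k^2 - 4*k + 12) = (k - 6)/(k + 2)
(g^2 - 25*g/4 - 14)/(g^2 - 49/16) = 4*(g - 8)/(4*g - 7)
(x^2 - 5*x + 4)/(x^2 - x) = (x - 4)/x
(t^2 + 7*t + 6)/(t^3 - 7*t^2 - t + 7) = (t + 6)/(t^2 - 8*t + 7)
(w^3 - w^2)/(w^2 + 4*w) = w*(w - 1)/(w + 4)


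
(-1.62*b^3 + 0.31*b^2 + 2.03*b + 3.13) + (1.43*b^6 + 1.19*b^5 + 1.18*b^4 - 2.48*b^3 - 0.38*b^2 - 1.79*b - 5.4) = 1.43*b^6 + 1.19*b^5 + 1.18*b^4 - 4.1*b^3 - 0.07*b^2 + 0.24*b - 2.27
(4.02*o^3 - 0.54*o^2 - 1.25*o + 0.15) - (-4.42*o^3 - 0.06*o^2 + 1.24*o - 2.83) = 8.44*o^3 - 0.48*o^2 - 2.49*o + 2.98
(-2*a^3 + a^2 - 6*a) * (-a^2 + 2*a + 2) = 2*a^5 - 5*a^4 + 4*a^3 - 10*a^2 - 12*a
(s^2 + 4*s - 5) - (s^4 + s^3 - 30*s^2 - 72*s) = -s^4 - s^3 + 31*s^2 + 76*s - 5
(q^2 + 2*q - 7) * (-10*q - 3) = -10*q^3 - 23*q^2 + 64*q + 21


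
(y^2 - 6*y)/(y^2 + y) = (y - 6)/(y + 1)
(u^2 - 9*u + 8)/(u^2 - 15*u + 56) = (u - 1)/(u - 7)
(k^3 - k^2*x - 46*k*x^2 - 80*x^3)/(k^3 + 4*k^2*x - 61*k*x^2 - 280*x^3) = (k + 2*x)/(k + 7*x)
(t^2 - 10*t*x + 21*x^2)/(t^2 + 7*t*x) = (t^2 - 10*t*x + 21*x^2)/(t*(t + 7*x))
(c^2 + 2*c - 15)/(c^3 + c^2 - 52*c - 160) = (c - 3)/(c^2 - 4*c - 32)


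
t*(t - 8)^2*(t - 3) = t^4 - 19*t^3 + 112*t^2 - 192*t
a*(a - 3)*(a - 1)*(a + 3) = a^4 - a^3 - 9*a^2 + 9*a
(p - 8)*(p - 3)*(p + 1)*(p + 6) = p^4 - 4*p^3 - 47*p^2 + 102*p + 144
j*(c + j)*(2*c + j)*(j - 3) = 2*c^2*j^2 - 6*c^2*j + 3*c*j^3 - 9*c*j^2 + j^4 - 3*j^3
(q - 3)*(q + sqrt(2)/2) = q^2 - 3*q + sqrt(2)*q/2 - 3*sqrt(2)/2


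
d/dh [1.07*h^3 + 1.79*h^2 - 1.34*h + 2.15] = 3.21*h^2 + 3.58*h - 1.34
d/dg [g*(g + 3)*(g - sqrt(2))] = g*(g + 3) + g*(g - sqrt(2)) + (g + 3)*(g - sqrt(2))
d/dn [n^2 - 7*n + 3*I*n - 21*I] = 2*n - 7 + 3*I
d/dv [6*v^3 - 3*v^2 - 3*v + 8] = 18*v^2 - 6*v - 3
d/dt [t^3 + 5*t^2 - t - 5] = 3*t^2 + 10*t - 1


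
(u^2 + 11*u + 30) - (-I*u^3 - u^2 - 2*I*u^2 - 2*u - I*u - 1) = I*u^3 + 2*u^2 + 2*I*u^2 + 13*u + I*u + 31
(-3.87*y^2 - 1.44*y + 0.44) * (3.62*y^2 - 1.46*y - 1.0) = -14.0094*y^4 + 0.4374*y^3 + 7.5652*y^2 + 0.7976*y - 0.44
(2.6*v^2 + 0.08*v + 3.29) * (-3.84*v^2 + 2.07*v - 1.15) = -9.984*v^4 + 5.0748*v^3 - 15.458*v^2 + 6.7183*v - 3.7835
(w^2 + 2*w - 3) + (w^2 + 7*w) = 2*w^2 + 9*w - 3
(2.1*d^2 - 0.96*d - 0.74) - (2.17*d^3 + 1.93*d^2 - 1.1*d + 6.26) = -2.17*d^3 + 0.17*d^2 + 0.14*d - 7.0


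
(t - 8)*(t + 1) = t^2 - 7*t - 8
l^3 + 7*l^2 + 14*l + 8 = (l + 1)*(l + 2)*(l + 4)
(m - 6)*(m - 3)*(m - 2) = m^3 - 11*m^2 + 36*m - 36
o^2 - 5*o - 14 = (o - 7)*(o + 2)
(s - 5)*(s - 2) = s^2 - 7*s + 10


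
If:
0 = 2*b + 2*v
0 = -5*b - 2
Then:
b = -2/5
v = 2/5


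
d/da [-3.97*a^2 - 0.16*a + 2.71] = -7.94*a - 0.16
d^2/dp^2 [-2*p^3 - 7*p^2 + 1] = -12*p - 14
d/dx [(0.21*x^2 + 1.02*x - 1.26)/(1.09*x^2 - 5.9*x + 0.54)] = (-2.3508*x^2 + 2.9736*x - 6.8832)/(1.1881*x^4 - 12.862*x^3 + 35.9872*x^2 - 6.372*x + 0.2916)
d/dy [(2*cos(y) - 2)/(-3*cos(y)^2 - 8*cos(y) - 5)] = 2*(-3*cos(y)^2 + 6*cos(y) + 13)*sin(y)/((cos(y) + 1)^2*(3*cos(y) + 5)^2)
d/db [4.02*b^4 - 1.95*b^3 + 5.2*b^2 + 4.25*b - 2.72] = 16.08*b^3 - 5.85*b^2 + 10.4*b + 4.25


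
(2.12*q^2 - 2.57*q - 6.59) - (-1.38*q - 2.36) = 2.12*q^2 - 1.19*q - 4.23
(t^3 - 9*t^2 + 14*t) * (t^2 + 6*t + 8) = t^5 - 3*t^4 - 32*t^3 + 12*t^2 + 112*t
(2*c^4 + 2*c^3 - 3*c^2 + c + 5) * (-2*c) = -4*c^5 - 4*c^4 + 6*c^3 - 2*c^2 - 10*c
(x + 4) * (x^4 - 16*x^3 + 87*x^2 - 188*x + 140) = x^5 - 12*x^4 + 23*x^3 + 160*x^2 - 612*x + 560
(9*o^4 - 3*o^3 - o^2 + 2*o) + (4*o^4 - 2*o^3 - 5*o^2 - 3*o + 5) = 13*o^4 - 5*o^3 - 6*o^2 - o + 5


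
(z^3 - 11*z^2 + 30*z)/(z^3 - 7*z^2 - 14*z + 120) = z/(z + 4)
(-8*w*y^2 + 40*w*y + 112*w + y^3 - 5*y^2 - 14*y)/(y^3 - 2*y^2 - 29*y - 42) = (-8*w + y)/(y + 3)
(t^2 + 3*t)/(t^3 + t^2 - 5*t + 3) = t/(t^2 - 2*t + 1)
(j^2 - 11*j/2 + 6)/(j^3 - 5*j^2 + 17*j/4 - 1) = 2*(2*j - 3)/(4*j^2 - 4*j + 1)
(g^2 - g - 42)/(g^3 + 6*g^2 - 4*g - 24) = (g - 7)/(g^2 - 4)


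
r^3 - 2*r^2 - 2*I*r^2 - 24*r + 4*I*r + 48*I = (r - 6)*(r + 4)*(r - 2*I)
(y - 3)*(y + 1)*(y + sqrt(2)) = y^3 - 2*y^2 + sqrt(2)*y^2 - 3*y - 2*sqrt(2)*y - 3*sqrt(2)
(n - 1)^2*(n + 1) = n^3 - n^2 - n + 1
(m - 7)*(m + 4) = m^2 - 3*m - 28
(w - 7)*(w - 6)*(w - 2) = w^3 - 15*w^2 + 68*w - 84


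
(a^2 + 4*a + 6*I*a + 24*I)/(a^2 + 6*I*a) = (a + 4)/a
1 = 1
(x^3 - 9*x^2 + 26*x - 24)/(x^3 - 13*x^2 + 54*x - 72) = (x - 2)/(x - 6)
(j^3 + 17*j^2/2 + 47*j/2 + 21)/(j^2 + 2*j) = j + 13/2 + 21/(2*j)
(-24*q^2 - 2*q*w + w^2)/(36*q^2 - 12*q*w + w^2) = (-4*q - w)/(6*q - w)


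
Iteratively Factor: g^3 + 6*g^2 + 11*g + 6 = (g + 3)*(g^2 + 3*g + 2) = (g + 1)*(g + 3)*(g + 2)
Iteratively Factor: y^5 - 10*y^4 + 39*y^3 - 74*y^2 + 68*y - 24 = (y - 2)*(y^4 - 8*y^3 + 23*y^2 - 28*y + 12) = (y - 2)^2*(y^3 - 6*y^2 + 11*y - 6) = (y - 2)^3*(y^2 - 4*y + 3) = (y - 3)*(y - 2)^3*(y - 1)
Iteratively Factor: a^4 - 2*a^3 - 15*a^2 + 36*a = (a + 4)*(a^3 - 6*a^2 + 9*a) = (a - 3)*(a + 4)*(a^2 - 3*a) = (a - 3)^2*(a + 4)*(a)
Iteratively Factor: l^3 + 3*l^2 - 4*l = (l + 4)*(l^2 - l) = l*(l + 4)*(l - 1)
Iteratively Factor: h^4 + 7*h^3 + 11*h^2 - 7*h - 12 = (h + 4)*(h^3 + 3*h^2 - h - 3) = (h - 1)*(h + 4)*(h^2 + 4*h + 3) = (h - 1)*(h + 1)*(h + 4)*(h + 3)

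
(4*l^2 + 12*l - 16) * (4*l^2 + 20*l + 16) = 16*l^4 + 128*l^3 + 240*l^2 - 128*l - 256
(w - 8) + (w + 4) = 2*w - 4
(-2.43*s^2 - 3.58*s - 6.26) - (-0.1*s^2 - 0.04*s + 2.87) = -2.33*s^2 - 3.54*s - 9.13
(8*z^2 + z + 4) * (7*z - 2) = 56*z^3 - 9*z^2 + 26*z - 8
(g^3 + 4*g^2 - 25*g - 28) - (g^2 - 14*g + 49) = g^3 + 3*g^2 - 11*g - 77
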